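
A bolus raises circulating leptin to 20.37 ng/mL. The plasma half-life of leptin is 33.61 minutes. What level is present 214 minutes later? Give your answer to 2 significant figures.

0.25 ng/mL

Number of half-lives: n = 214/33.61 ≈ 6.3672.
Remaining = 20.37 × (1/2)^6.3672 = 20.37 × 0.012114 ≈ 0.24677 ng/mL.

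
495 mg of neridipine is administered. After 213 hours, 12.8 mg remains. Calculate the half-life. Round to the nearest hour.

A/A₀ = 12.8/495 ≈ 0.025859.
n = log₂(38.672) ≈ 5.2732 half-lives elapsed in 213 hours.
t½ = 213/5.2732 ≈ 40.393 hours.

40 hours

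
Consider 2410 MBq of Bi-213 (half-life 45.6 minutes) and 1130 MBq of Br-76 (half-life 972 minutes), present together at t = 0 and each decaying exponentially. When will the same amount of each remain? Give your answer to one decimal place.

52.3 minutes

Set 2410·(1/2)^(t/45.6) = 1130·(1/2)^(t/972).
Taking log₂: log₂(2410/1130) = t·(1/45.6 − 1/972).
log₂(2.1327) = 1.0927; 1/45.6 − 1/972 = 0.020901.
t = 1.0927 / 0.020901 ≈ 52.28 minutes.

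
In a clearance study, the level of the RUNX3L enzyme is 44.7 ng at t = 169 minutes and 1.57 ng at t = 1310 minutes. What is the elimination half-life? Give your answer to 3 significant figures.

236 minutes

Over Δt = 1310 − 169 = 1141 minutes, the level fell by a factor of 44.7/1.57 ≈ 28.471.
n = log₂(28.471) ≈ 4.8314 half-lives, so t½ = 1141/4.8314 ≈ 236.16 minutes.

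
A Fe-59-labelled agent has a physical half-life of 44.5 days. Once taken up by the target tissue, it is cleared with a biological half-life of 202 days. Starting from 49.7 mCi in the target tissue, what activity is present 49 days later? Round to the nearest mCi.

1/t_eff = 1/t_phys + 1/t_biol = 1/44.5 + 1/202 = 0.027422 per day.
t_eff = 44.5 × 202 / (44.5 + 202) ≈ 36.467 days.
Remaining = 49.7 × (1/2)^(49/36.467) = 49.7 × (1/2)^1.3437 ≈ 19.582 mCi.

20 mCi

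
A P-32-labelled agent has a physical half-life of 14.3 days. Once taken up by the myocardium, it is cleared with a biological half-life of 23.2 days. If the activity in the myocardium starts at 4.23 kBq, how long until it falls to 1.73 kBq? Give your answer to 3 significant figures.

1/t_eff = 1/t_phys + 1/t_biol = 1/14.3 + 1/23.2 = 0.11303 per day.
t_eff = 14.3 × 23.2 / (14.3 + 23.2) ≈ 8.8469 days.
n = log₂(4.23/1.73) ≈ 1.2899; t = 1.2899 × 8.8469 ≈ 11.412 days.

11.4 days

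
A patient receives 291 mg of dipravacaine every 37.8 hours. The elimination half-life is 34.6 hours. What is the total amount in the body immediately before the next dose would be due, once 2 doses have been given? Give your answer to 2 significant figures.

The 2 doses were given 75.6, 37.8 hours ago.
Total = 291·(1/2)^(75.6/34.6) + 291·(1/2)^(37.8/34.6)
      = 63.996 + 136.47 ≈ 200.46 mg.

200 mg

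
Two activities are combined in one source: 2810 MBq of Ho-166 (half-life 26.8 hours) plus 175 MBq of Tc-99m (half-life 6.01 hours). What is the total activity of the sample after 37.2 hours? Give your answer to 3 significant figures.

Ho-166: 2810 × (1/2)^(37.2/26.8) = 2810 × (1/2)^1.3881 ≈ 1073.6 MBq.
Tc-99m: 175 × (1/2)^(37.2/6.01) = 175 × (1/2)^6.1897 ≈ 2.3975 MBq.
Total = 1073.6 + 2.3975 ≈ 1076 MBq.

1080 MBq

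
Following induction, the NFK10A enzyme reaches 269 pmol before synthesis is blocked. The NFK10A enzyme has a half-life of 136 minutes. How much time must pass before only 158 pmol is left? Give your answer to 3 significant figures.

Fraction remaining = 158/269 ≈ 0.58736.
n = log₂(269/158) = ln(1.7025)/ln 2 ≈ 0.76768 half-lives.
t = n × t½ = 0.76768 × 136 ≈ 104.4 minutes.

104 minutes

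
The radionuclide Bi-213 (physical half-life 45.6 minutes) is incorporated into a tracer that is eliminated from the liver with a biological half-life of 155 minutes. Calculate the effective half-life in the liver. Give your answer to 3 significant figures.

1/t_eff = 1/t_phys + 1/t_biol = 1/45.6 + 1/155 = 0.028381 per minute.
t_eff = 45.6 × 155 / (45.6 + 155) ≈ 35.234 minutes.

35.2 minutes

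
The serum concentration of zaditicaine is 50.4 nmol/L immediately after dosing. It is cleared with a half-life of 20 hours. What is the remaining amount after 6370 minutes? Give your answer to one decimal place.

1.3 nmol/L

Convert the elapsed time: 6370 minutes = 106.167 hours.
Number of half-lives: n = 106.167/20 ≈ 5.3083.
Remaining = 50.4 × (1/2)^5.3083 = 50.4 × 0.025237 ≈ 1.2719 nmol/L.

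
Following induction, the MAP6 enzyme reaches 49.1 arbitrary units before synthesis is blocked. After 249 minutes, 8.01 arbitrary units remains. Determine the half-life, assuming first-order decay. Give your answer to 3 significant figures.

A/A₀ = 8.01/49.1 ≈ 0.16314.
n = log₂(6.1298) ≈ 2.6158 half-lives elapsed in 249 minutes.
t½ = 249/2.6158 ≈ 95.189 minutes.

95.2 minutes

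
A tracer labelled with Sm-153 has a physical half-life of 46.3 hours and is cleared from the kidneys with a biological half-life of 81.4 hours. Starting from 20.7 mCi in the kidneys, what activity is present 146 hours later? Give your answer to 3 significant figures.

1/t_eff = 1/t_phys + 1/t_biol = 1/46.3 + 1/81.4 = 0.033883 per hour.
t_eff = 46.3 × 81.4 / (46.3 + 81.4) ≈ 29.513 hours.
Remaining = 20.7 × (1/2)^(146/29.513) = 20.7 × (1/2)^4.947 ≈ 0.6711 mCi.

0.671 mCi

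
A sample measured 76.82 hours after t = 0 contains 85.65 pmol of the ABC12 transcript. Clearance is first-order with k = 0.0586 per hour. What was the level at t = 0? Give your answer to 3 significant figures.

7720 pmol

t½ = ln 2 / k = 0.69315 / 0.0586 ≈ 11.828 hours.
Number of half-lives elapsed: n = 76.82/11.828 ≈ 6.4945.
A₀ = A × 2^n = 85.65 × 2^6.4945 = 85.65 × 90.166 ≈ 7722.7 pmol.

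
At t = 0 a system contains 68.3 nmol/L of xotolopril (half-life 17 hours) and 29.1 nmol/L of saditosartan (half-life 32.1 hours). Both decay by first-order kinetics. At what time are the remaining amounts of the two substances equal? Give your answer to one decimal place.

Set 68.3·(1/2)^(t/17) = 29.1·(1/2)^(t/32.1).
Taking log₂: log₂(68.3/29.1) = t·(1/17 − 1/32.1).
log₂(2.3471) = 1.2309; 1/17 − 1/32.1 = 0.027671.
t = 1.2309 / 0.027671 ≈ 44.482 hours.

44.5 hours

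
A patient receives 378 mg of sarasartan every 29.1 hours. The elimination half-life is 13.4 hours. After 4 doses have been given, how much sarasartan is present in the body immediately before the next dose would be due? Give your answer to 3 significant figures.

The 4 doses were given 116.4, 87.3, 58.2, 29.1 hours ago.
Total = 378·(1/2)^(116.4/13.4) + 378·(1/2)^(87.3/13.4) + 378·(1/2)^(58.2/13.4) + 378·(1/2)^(29.1/13.4)
      = 0.91743 + 4.1334 + 18.622 + 83.9 ≈ 107.57 mg.

108 mg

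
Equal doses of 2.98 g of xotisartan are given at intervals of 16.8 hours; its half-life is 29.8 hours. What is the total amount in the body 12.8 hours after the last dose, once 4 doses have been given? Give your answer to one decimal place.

The 4 doses were given 63.2, 46.4, 29.6, 12.8 hours ago.
Total = 2.98·(1/2)^(63.2/29.8) + 2.98·(1/2)^(46.4/29.8) + 2.98·(1/2)^(29.6/29.8) + 2.98·(1/2)^(12.8/29.8)
      = 0.68516 + 1.0127 + 1.4969 + 2.2127 ≈ 5.4075 g.

5.4 g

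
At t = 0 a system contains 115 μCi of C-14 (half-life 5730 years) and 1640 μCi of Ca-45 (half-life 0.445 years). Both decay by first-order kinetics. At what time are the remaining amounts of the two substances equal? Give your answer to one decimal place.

1.7 years

Set 115·(1/2)^(t/5730) = 1640·(1/2)^(t/0.445).
Taking log₂: log₂(115/1640) = t·(1/5730 − 1/0.445).
log₂(0.070122) = -3.834; 1/5730 − 1/0.445 = -2.247.
t = -3.834 / -2.247 ≈ 1.7063 years.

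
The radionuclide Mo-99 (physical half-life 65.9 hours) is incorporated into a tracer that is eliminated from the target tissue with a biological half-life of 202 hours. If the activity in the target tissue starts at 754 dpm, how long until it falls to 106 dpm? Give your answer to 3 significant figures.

1/t_eff = 1/t_phys + 1/t_biol = 1/65.9 + 1/202 = 0.020125 per hour.
t_eff = 65.9 × 202 / (65.9 + 202) ≈ 49.689 hours.
n = log₂(754/106) ≈ 2.8305; t = 2.8305 × 49.689 ≈ 140.65 hours.

141 hours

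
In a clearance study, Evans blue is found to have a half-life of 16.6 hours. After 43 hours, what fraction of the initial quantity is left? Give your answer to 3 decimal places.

0.166

n = 43/16.6 ≈ 2.5904 half-lives.
Fraction remaining = (1/2)^2.5904 ≈ 0.16604.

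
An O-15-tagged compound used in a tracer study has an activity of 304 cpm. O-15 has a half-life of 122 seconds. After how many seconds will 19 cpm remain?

488 seconds

19/304 = 1/16, so 4 half-lives have elapsed.
t = 4 × 122 = 488 seconds.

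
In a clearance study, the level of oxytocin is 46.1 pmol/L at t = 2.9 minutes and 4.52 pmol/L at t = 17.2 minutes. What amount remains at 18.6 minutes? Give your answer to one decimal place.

3.6 pmol/L

Over Δt = 17.2 − 2.9 = 14.3 minutes, the level fell by a factor of 46.1/4.52 ≈ 10.199.
n = log₂(10.199) ≈ 3.3504 half-lives, so t½ = 14.3/3.3504 ≈ 4.2682 minutes.
From t = 17.2 to t = 18.6: 4.52 × (1/2)^((18.6−17.2)/4.2682) ≈ 3.6008 pmol/L.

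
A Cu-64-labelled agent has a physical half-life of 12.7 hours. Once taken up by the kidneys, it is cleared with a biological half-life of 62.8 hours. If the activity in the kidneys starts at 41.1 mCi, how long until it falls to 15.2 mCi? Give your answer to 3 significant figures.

15.2 hours

1/t_eff = 1/t_phys + 1/t_biol = 1/12.7 + 1/62.8 = 0.094664 per hour.
t_eff = 12.7 × 62.8 / (12.7 + 62.8) ≈ 10.564 hours.
n = log₂(41.1/15.2) ≈ 1.4351; t = 1.4351 × 10.564 ≈ 15.16 hours.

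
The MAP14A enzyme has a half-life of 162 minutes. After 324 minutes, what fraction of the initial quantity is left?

0.25

n = 324/162 ≈ 2 half-lives.
Fraction remaining = (1/2)^2 ≈ 0.25.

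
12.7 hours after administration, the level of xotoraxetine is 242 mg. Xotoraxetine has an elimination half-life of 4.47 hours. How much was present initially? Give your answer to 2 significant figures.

Number of half-lives elapsed: n = 12.7/4.47 ≈ 2.8412.
A₀ = A × 2^n = 242 × 2^2.8412 = 242 × 7.166 ≈ 1734.2 mg.

1700 mg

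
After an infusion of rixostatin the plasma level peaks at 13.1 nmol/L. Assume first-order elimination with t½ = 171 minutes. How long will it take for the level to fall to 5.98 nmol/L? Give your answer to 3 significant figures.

193 minutes

Fraction remaining = 5.98/13.1 ≈ 0.45649.
n = log₂(13.1/5.98) = ln(2.1906)/ln 2 ≈ 1.1313 half-lives.
t = n × t½ = 1.1313 × 171 ≈ 193.46 minutes.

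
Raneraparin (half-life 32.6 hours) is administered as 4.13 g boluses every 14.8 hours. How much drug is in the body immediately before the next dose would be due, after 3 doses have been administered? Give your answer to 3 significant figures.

The 3 doses were given 44.4, 29.6, 14.8 hours ago.
Total = 4.13·(1/2)^(44.4/32.6) + 4.13·(1/2)^(29.6/32.6) + 4.13·(1/2)^(14.8/32.6)
      = 1.6068 + 2.201 + 3.015 ≈ 6.8228 g.

6.82 g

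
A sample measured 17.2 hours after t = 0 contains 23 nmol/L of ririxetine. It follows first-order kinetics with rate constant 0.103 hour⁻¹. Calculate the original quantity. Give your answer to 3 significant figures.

135 nmol/L

t½ = ln 2 / λ = 0.69315 / 0.103 ≈ 6.7296 hours.
Number of half-lives elapsed: n = 17.2/6.7296 ≈ 2.5559.
A₀ = A × 2^n = 23 × 2^2.5559 = 23 × 5.8803 ≈ 135.25 nmol/L.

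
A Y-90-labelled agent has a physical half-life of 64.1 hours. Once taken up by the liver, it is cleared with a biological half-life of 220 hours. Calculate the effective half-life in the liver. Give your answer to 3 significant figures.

49.6 hours

1/t_eff = 1/t_phys + 1/t_biol = 1/64.1 + 1/220 = 0.020146 per hour.
t_eff = 64.1 × 220 / (64.1 + 220) ≈ 49.637 hours.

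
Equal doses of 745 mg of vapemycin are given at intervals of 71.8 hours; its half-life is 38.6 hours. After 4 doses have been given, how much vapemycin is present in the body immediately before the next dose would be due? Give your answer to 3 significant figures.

The 4 doses were given 287.2, 215.4, 143.6, 71.8 hours ago.
Total = 745·(1/2)^(287.2/38.6) + 745·(1/2)^(215.4/38.6) + 745·(1/2)^(143.6/38.6) + 745·(1/2)^(71.8/38.6)
      = 4.2891 + 15.571 + 56.528 + 205.22 ≈ 281.6 mg.

282 mg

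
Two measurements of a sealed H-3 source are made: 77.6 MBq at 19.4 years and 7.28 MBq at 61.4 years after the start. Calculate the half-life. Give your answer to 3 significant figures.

12.3 years

Over Δt = 61.4 − 19.4 = 42 years, the level fell by a factor of 77.6/7.28 ≈ 10.659.
n = log₂(10.659) ≈ 3.414 half-lives, so t½ = 42/3.414 ≈ 12.302 years.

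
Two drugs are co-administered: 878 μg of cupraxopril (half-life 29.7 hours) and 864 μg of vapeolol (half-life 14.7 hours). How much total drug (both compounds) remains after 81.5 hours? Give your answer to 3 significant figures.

150 μg

cupraxopril: 878 × (1/2)^(81.5/29.7) = 878 × (1/2)^2.7441 ≈ 131.05 μg.
vapeolol: 864 × (1/2)^(81.5/14.7) = 864 × (1/2)^5.5442 ≈ 18.516 μg.
Total = 131.05 + 18.516 ≈ 149.57 μg.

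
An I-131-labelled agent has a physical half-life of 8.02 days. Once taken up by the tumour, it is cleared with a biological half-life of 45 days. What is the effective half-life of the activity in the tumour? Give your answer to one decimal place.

6.8 days

1/t_eff = 1/t_phys + 1/t_biol = 1/8.02 + 1/45 = 0.14691 per day.
t_eff = 8.02 × 45 / (8.02 + 45) ≈ 6.8069 days.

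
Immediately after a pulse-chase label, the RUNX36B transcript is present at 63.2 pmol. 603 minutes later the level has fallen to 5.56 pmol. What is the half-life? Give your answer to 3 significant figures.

172 minutes

A/A₀ = 5.56/63.2 ≈ 0.087975.
n = log₂(11.367) ≈ 3.5068 half-lives elapsed in 603 minutes.
t½ = 603/3.5068 ≈ 171.95 minutes.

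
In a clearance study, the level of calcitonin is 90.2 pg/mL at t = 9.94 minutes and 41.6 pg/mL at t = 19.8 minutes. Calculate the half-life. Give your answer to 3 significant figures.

Over Δt = 19.8 − 9.94 = 9.86 minutes, the level fell by a factor of 90.2/41.6 ≈ 2.1683.
n = log₂(2.1683) ≈ 1.1165 half-lives, so t½ = 9.86/1.1165 ≈ 8.8308 minutes.

8.83 minutes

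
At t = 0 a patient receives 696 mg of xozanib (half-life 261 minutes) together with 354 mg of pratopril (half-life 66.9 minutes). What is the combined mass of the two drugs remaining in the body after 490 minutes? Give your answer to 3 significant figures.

192 mg

xozanib: 696 × (1/2)^(490/261) = 696 × (1/2)^1.8774 ≈ 189.43 mg.
pratopril: 354 × (1/2)^(490/66.9) = 354 × (1/2)^7.3244 ≈ 2.2088 mg.
Total = 189.43 + 2.2088 ≈ 191.64 mg.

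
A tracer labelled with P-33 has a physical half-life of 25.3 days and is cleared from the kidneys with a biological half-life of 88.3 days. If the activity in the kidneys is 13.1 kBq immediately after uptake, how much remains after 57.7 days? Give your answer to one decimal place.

1/t_eff = 1/t_phys + 1/t_biol = 1/25.3 + 1/88.3 = 0.050851 per day.
t_eff = 25.3 × 88.3 / (25.3 + 88.3) ≈ 19.665 days.
Remaining = 13.1 × (1/2)^(57.7/19.665) = 13.1 × (1/2)^2.9341 ≈ 1.714 kBq.

1.7 kBq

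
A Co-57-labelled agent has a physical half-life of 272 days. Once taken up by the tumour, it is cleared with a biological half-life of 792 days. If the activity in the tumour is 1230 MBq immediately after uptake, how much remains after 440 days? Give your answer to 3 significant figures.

1/t_eff = 1/t_phys + 1/t_biol = 1/272 + 1/792 = 0.0049391 per day.
t_eff = 272 × 792 / (272 + 792) ≈ 202.47 days.
Remaining = 1230 × (1/2)^(440/202.47) = 1230 × (1/2)^2.1732 ≈ 272.71 MBq.

273 MBq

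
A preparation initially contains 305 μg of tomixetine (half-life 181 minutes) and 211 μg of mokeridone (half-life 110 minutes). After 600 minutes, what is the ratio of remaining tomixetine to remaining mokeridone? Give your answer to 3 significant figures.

tomixetine: 305 × (1/2)^(600/181) = 305 × (1/2)^3.3149 ≈ 30.649 μg.
mokeridone: 211 × (1/2)^(600/110) = 211 × (1/2)^5.4545 ≈ 4.8117 μg.
Ratio ≈ 30.649 / 4.8117 ≈ 6.3696.

6.37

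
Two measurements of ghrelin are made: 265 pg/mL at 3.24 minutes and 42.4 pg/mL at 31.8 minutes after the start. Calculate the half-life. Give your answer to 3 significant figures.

10.8 minutes

Over Δt = 31.8 − 3.24 = 28.56 minutes, the level fell by a factor of 265/42.4 ≈ 6.25.
n = log₂(6.25) ≈ 2.6439 half-lives, so t½ = 28.56/2.6439 ≈ 10.802 minutes.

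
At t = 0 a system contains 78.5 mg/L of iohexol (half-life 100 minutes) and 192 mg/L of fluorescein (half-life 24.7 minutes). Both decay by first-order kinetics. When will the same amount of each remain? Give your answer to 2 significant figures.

Set 78.5·(1/2)^(t/100) = 192·(1/2)^(t/24.7).
Taking log₂: log₂(78.5/192) = t·(1/100 − 1/24.7).
log₂(0.40885) = -1.2903; 1/100 − 1/24.7 = -0.030486.
t = -1.2903 / -0.030486 ≈ 42.326 minutes.

42 minutes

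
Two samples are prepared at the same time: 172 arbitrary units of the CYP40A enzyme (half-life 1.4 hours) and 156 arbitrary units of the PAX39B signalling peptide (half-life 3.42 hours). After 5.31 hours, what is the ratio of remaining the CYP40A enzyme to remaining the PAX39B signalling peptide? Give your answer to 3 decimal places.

0.233

CYP40A enzyme: 172 × (1/2)^(5.31/1.4) = 172 × (1/2)^3.7929 ≈ 12.41 arbitrary units.
PAX39B signalling peptide: 156 × (1/2)^(5.31/3.42) = 156 × (1/2)^1.5526 ≈ 53.178 arbitrary units.
Ratio ≈ 12.41 / 53.178 ≈ 0.23336.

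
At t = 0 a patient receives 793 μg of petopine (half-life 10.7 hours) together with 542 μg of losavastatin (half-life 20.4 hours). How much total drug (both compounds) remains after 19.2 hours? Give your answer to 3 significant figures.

511 μg

petopine: 793 × (1/2)^(19.2/10.7) = 793 × (1/2)^1.7944 ≈ 228.62 μg.
losavastatin: 542 × (1/2)^(19.2/20.4) = 542 × (1/2)^0.94118 ≈ 282.28 μg.
Total = 228.62 + 282.28 ≈ 510.89 μg.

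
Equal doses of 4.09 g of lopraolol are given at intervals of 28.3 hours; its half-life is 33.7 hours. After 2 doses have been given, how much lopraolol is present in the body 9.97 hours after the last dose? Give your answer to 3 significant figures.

The 2 doses were given 38.27, 9.97 hours ago.
Total = 4.09·(1/2)^(38.27/33.7) + 4.09·(1/2)^(9.97/33.7)
      = 1.8615 + 3.3317 ≈ 5.1932 g.

5.19 g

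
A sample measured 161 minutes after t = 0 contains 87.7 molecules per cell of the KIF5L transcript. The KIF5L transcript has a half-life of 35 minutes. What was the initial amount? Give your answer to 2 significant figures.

2100 molecules per cell

Number of half-lives elapsed: n = 161/35 ≈ 4.6.
A₀ = A × 2^n = 87.7 × 2^4.6 = 87.7 × 24.251 ≈ 2126.9 molecules per cell.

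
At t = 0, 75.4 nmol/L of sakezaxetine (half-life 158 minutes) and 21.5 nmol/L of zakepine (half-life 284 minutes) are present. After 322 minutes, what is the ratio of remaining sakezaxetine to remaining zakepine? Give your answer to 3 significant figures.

sakezaxetine: 75.4 × (1/2)^(322/158) = 75.4 × (1/2)^2.038 ≈ 18.36 nmol/L.
zakepine: 21.5 × (1/2)^(322/284) = 21.5 × (1/2)^1.1338 ≈ 9.7978 nmol/L.
Ratio ≈ 18.36 / 9.7978 ≈ 1.8739.

1.87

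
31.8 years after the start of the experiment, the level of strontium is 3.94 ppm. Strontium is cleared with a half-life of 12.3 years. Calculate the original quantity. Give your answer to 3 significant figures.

Number of half-lives elapsed: n = 31.8/12.3 ≈ 2.5854.
A₀ = A × 2^n = 3.94 × 2^2.5854 = 3.94 × 6.0017 ≈ 23.647 ppm.

23.6 ppm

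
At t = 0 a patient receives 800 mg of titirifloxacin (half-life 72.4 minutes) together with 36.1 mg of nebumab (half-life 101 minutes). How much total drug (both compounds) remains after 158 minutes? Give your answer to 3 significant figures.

188 mg

titirifloxacin: 800 × (1/2)^(158/72.4) = 800 × (1/2)^2.1823 ≈ 176.26 mg.
nebumab: 36.1 × (1/2)^(158/101) = 36.1 × (1/2)^1.5644 ≈ 12.206 mg.
Total = 176.26 + 12.206 ≈ 188.46 mg.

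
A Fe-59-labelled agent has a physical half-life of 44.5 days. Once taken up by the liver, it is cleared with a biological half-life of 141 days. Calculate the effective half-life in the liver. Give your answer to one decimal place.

33.8 days

1/t_eff = 1/t_phys + 1/t_biol = 1/44.5 + 1/141 = 0.029564 per day.
t_eff = 44.5 × 141 / (44.5 + 141) ≈ 33.825 days.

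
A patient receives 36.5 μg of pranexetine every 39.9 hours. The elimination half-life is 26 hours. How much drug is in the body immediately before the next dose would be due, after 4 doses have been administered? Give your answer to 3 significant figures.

The 4 doses were given 159.6, 119.7, 79.8, 39.9 hours ago.
Total = 36.5·(1/2)^(159.6/26) + 36.5·(1/2)^(119.7/26) + 36.5·(1/2)^(79.8/26) + 36.5·(1/2)^(39.9/26)
      = 0.51812 + 1.5011 + 4.3487 + 12.599 ≈ 18.967 μg.

19.0 μg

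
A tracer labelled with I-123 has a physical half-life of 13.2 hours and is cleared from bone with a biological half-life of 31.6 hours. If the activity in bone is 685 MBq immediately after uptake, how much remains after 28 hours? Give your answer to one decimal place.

85.2 MBq

1/t_eff = 1/t_phys + 1/t_biol = 1/13.2 + 1/31.6 = 0.1074 per hour.
t_eff = 13.2 × 31.6 / (13.2 + 31.6) ≈ 9.3107 hours.
Remaining = 685 × (1/2)^(28/9.3107) = 685 × (1/2)^3.0073 ≈ 85.194 MBq.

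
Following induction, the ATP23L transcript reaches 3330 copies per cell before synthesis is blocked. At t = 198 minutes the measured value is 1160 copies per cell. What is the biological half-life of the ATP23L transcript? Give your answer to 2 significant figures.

130 minutes

A/A₀ = 1160/3330 ≈ 0.34835.
n = log₂(2.8707) ≈ 1.5214 half-lives elapsed in 198 minutes.
t½ = 198/1.5214 ≈ 130.14 minutes.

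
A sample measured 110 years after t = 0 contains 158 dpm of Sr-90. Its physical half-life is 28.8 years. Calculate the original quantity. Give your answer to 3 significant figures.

Number of half-lives elapsed: n = 110/28.8 ≈ 3.8194.
A₀ = A × 2^n = 158 × 2^3.8194 = 158 × 14.118 ≈ 2230.6 dpm.

2230 dpm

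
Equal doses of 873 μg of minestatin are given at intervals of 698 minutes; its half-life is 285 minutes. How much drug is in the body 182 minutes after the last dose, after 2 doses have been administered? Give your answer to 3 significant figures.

663 μg

The 2 doses were given 880, 182 minutes ago.
Total = 873·(1/2)^(880/285) + 873·(1/2)^(182/285)
      = 102.69 + 560.76 ≈ 663.45 μg.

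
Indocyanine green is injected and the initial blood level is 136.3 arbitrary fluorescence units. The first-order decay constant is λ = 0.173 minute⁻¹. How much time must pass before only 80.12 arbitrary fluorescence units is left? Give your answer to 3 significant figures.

t½ = ln 2 / λ = 0.69315 / 0.173 ≈ 4.0066 minutes.
Fraction remaining = 80.12/136.3 ≈ 0.58782.
n = log₂(136.3/80.12) = ln(1.7012)/ln 2 ≈ 0.76655 half-lives.
t = n × t½ = 0.76655 × 4.0066 ≈ 3.0713 minutes.

3.07 minutes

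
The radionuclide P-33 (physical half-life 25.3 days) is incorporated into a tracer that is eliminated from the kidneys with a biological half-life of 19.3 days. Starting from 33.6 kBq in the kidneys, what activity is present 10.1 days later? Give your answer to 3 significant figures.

1/t_eff = 1/t_phys + 1/t_biol = 1/25.3 + 1/19.3 = 0.091339 per day.
t_eff = 25.3 × 19.3 / (25.3 + 19.3) ≈ 10.948 days.
Remaining = 33.6 × (1/2)^(10.1/10.948) = 33.6 × (1/2)^0.92253 ≈ 17.727 kBq.

17.7 kBq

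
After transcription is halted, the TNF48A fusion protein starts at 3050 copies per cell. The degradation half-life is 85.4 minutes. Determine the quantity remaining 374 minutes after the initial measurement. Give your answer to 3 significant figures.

Number of half-lives: n = 374/85.4 ≈ 4.3794.
Remaining = 3050 × (1/2)^4.3794 = 3050 × 0.048048 ≈ 146.55 copies per cell.

147 copies per cell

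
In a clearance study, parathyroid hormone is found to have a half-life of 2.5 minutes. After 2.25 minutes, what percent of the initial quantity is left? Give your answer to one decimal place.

53.6%

n = 2.25/2.5 ≈ 0.9 half-lives.
Fraction remaining = (1/2)^0.9 ≈ 0.53589, i.e. 53.589%.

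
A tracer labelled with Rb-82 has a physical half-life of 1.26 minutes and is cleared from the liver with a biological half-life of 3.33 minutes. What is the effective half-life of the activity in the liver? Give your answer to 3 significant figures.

1/t_eff = 1/t_phys + 1/t_biol = 1/1.26 + 1/3.33 = 1.094 per minute.
t_eff = 1.26 × 3.33 / (1.26 + 3.33) ≈ 0.91412 minutes.

0.914 minutes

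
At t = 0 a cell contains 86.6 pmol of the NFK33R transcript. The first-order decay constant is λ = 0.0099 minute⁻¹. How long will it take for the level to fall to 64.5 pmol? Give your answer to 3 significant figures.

t½ = ln 2 / λ = 0.69315 / 0.0099 ≈ 70.015 minutes.
Fraction remaining = 64.5/86.6 ≈ 0.7448.
n = log₂(86.6/64.5) = ln(1.3426)/ln 2 ≈ 0.42507 half-lives.
t = n × t½ = 0.42507 × 70.015 ≈ 29.761 minutes.

29.8 minutes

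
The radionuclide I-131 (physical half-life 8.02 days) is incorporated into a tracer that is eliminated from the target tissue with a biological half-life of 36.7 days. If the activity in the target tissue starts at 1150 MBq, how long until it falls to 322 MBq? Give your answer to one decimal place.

1/t_eff = 1/t_phys + 1/t_biol = 1/8.02 + 1/36.7 = 0.15194 per day.
t_eff = 8.02 × 36.7 / (8.02 + 36.7) ≈ 6.5817 days.
n = log₂(1150/322) ≈ 1.8365; t = 1.8365 × 6.5817 ≈ 12.087 days.

12.1 days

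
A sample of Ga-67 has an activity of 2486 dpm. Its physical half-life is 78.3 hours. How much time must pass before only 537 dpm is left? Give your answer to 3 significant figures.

Fraction remaining = 537/2486 ≈ 0.21601.
n = log₂(2486/537) = ln(4.6294)/ln 2 ≈ 2.2108 half-lives.
t = n × t½ = 2.2108 × 78.3 ≈ 173.11 hours.

173 hours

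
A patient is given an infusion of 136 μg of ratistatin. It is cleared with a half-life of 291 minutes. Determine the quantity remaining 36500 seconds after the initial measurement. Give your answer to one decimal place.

31.9 μg

Convert the elapsed time: 36500 seconds = 608.333 minutes.
Number of half-lives: n = 608.333/291 ≈ 2.0905.
Remaining = 136 × (1/2)^2.0905 = 136 × 0.2348 ≈ 31.933 μg.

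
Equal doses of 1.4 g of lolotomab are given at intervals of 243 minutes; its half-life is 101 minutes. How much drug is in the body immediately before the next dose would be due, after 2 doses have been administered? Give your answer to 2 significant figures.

0.31 g

The 2 doses were given 486, 243 minutes ago.
Total = 1.4·(1/2)^(486/101) + 1.4·(1/2)^(243/101)
      = 0.049843 + 0.26416 ≈ 0.314 g.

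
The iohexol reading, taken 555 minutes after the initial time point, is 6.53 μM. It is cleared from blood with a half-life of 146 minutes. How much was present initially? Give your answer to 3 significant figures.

Number of half-lives elapsed: n = 555/146 ≈ 3.8014.
A₀ = A × 2^n = 6.53 × 2^3.8014 = 6.53 × 13.942 ≈ 91.042 μM.

91.0 μM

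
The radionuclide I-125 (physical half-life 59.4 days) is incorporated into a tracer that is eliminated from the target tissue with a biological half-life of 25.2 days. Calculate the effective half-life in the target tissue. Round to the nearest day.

18 days

1/t_eff = 1/t_phys + 1/t_biol = 1/59.4 + 1/25.2 = 0.056518 per day.
t_eff = 59.4 × 25.2 / (59.4 + 25.2) ≈ 17.694 days.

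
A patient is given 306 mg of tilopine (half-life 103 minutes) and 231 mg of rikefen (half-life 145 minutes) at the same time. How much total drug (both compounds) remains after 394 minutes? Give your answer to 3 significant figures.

56.7 mg

tilopine: 306 × (1/2)^(394/103) = 306 × (1/2)^3.8252 ≈ 21.588 mg.
rikefen: 231 × (1/2)^(394/145) = 231 × (1/2)^2.7172 ≈ 35.127 mg.
Total = 21.588 + 35.127 ≈ 56.715 mg.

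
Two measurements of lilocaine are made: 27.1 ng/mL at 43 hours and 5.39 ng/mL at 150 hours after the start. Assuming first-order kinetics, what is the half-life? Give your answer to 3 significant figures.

Over Δt = 150 − 43 = 107 hours, the level fell by a factor of 27.1/5.39 ≈ 5.0278.
n = log₂(5.0278) ≈ 2.3299 half-lives, so t½ = 107/2.3299 ≈ 45.924 hours.

45.9 hours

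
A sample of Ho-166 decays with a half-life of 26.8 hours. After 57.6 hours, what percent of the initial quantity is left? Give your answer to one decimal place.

n = 57.6/26.8 ≈ 2.1493 half-lives.
Fraction remaining = (1/2)^2.1493 ≈ 0.22543, i.e. 22.543%.

22.5%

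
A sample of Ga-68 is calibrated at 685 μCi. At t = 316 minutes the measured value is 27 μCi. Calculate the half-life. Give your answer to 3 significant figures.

67.7 minutes

A/A₀ = 27/685 ≈ 0.039416.
n = log₂(25.37) ≈ 4.6651 half-lives elapsed in 316 minutes.
t½ = 316/4.6651 ≈ 67.737 minutes.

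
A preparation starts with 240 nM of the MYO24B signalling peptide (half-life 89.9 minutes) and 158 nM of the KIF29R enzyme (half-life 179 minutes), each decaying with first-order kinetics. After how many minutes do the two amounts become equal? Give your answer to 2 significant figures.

110 minutes

Set 240·(1/2)^(t/89.9) = 158·(1/2)^(t/179).
Taking log₂: log₂(240/158) = t·(1/89.9 − 1/179).
log₂(1.519) = 0.60311; 1/89.9 − 1/179 = 0.0055369.
t = 0.60311 / 0.0055369 ≈ 108.93 minutes.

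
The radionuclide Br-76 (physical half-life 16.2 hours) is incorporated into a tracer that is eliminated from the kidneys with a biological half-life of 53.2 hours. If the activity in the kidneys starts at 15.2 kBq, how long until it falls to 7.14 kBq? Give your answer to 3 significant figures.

13.5 hours

1/t_eff = 1/t_phys + 1/t_biol = 1/16.2 + 1/53.2 = 0.080525 per hour.
t_eff = 16.2 × 53.2 / (16.2 + 53.2) ≈ 12.418 hours.
n = log₂(15.2/7.14) ≈ 1.0901; t = 1.0901 × 12.418 ≈ 13.537 hours.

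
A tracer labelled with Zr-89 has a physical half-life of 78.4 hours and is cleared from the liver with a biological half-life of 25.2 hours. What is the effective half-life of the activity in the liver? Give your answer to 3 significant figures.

19.1 hours

1/t_eff = 1/t_phys + 1/t_biol = 1/78.4 + 1/25.2 = 0.052438 per hour.
t_eff = 78.4 × 25.2 / (78.4 + 25.2) ≈ 19.07 hours.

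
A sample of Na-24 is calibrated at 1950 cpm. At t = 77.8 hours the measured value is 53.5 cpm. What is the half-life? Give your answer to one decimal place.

15.0 hours

A/A₀ = 53.5/1950 ≈ 0.027436.
n = log₂(36.449) ≈ 5.1878 half-lives elapsed in 77.8 hours.
t½ = 77.8/5.1878 ≈ 14.997 hours.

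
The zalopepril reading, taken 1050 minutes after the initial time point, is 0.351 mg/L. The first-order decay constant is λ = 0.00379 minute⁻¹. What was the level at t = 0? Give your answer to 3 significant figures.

18.8 mg/L

t½ = ln 2 / λ = 0.69315 / 0.00379 ≈ 182.89 minutes.
Number of half-lives elapsed: n = 1050/182.89 ≈ 5.7412.
A₀ = A × 2^n = 0.351 × 2^5.7412 = 0.351 × 53.49 ≈ 18.775 mg/L.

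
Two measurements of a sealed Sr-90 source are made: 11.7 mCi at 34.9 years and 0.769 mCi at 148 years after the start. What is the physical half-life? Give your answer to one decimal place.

28.8 years

Over Δt = 148 − 34.9 = 113.1 years, the level fell by a factor of 11.7/0.769 ≈ 15.215.
n = log₂(15.215) ≈ 3.9274 half-lives, so t½ = 113.1/3.9274 ≈ 28.798 years.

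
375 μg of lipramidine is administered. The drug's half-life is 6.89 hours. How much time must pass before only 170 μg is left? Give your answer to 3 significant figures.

7.86 hours

Fraction remaining = 170/375 ≈ 0.45333.
n = log₂(375/170) = ln(2.2059)/ln 2 ≈ 1.1414 half-lives.
t = n × t½ = 1.1414 × 6.89 ≈ 7.8639 hours.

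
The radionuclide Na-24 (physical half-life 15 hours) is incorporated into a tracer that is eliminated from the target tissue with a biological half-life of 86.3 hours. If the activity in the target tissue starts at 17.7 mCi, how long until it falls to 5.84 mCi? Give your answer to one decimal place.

1/t_eff = 1/t_phys + 1/t_biol = 1/15 + 1/86.3 = 0.078254 per hour.
t_eff = 15 × 86.3 / (15 + 86.3) ≈ 12.779 hours.
n = log₂(17.7/5.84) ≈ 1.5997; t = 1.5997 × 12.779 ≈ 20.442 hours.

20.4 hours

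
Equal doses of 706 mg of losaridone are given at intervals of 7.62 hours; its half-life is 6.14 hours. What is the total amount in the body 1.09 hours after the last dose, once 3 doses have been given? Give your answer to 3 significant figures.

1000 mg

The 3 doses were given 16.33, 8.71, 1.09 hours ago.
Total = 706·(1/2)^(16.33/6.14) + 706·(1/2)^(8.71/6.14) + 706·(1/2)^(1.09/6.14)
      = 111.73 + 264.1 + 624.26 ≈ 1000.1 mg.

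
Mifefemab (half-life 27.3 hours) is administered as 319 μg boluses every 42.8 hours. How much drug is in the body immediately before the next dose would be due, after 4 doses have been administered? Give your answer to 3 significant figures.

160 μg

The 4 doses were given 171.2, 128.4, 85.6, 42.8 hours ago.
Total = 319·(1/2)^(171.2/27.3) + 319·(1/2)^(128.4/27.3) + 319·(1/2)^(85.6/27.3) + 319·(1/2)^(42.8/27.3)
      = 4.1306 + 12.245 + 36.3 + 107.61 ≈ 160.28 μg.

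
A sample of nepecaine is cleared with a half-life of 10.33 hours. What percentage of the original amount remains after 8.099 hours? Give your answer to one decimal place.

n = 8.099/10.33 ≈ 0.78403 half-lives.
Fraction remaining = (1/2)^0.78403 ≈ 0.58074, i.e. 58.074%.

58.1%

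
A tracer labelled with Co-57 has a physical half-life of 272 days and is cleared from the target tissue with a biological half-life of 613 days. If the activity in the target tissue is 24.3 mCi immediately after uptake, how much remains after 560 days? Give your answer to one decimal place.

3.1 mCi

1/t_eff = 1/t_phys + 1/t_biol = 1/272 + 1/613 = 0.0053078 per day.
t_eff = 272 × 613 / (272 + 613) ≈ 188.4 days.
Remaining = 24.3 × (1/2)^(560/188.4) = 24.3 × (1/2)^2.9724 ≈ 3.0962 mCi.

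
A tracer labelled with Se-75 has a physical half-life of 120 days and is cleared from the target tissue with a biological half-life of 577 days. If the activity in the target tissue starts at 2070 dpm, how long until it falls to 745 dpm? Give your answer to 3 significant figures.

1/t_eff = 1/t_phys + 1/t_biol = 1/120 + 1/577 = 0.010066 per day.
t_eff = 120 × 577 / (120 + 577) ≈ 99.34 days.
n = log₂(2070/745) ≈ 1.4743; t = 1.4743 × 99.34 ≈ 146.46 days.

146 days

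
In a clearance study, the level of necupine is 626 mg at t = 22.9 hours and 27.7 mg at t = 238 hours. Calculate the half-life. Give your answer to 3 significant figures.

Over Δt = 238 − 22.9 = 215.1 hours, the level fell by a factor of 626/27.7 ≈ 22.599.
n = log₂(22.599) ≈ 4.4982 half-lives, so t½ = 215.1/4.4982 ≈ 47.819 hours.

47.8 hours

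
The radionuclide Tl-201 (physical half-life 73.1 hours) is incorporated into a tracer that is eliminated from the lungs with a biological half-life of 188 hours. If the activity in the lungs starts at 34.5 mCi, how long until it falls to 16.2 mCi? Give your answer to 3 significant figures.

1/t_eff = 1/t_phys + 1/t_biol = 1/73.1 + 1/188 = 0.018999 per hour.
t_eff = 73.1 × 188 / (73.1 + 188) ≈ 52.634 hours.
n = log₂(34.5/16.2) ≈ 1.0906; t = 1.0906 × 52.634 ≈ 57.403 hours.

57.4 hours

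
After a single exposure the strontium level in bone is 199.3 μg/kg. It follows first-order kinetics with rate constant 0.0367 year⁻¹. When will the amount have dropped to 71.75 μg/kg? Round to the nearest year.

28 years

t½ = ln 2 / λ = 0.69315 / 0.0367 ≈ 18.887 years.
Fraction remaining = 71.75/199.3 ≈ 0.36001.
n = log₂(199.3/71.75) = ln(2.7777)/ln 2 ≈ 1.4739 half-lives.
t = n × t½ = 1.4739 × 18.887 ≈ 27.837 years.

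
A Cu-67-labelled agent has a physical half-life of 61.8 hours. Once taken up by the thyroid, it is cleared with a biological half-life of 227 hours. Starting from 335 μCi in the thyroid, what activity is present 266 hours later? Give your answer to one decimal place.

1/t_eff = 1/t_phys + 1/t_biol = 1/61.8 + 1/227 = 0.020587 per hour.
t_eff = 61.8 × 227 / (61.8 + 227) ≈ 48.575 hours.
Remaining = 335 × (1/2)^(266/48.575) = 335 × (1/2)^5.476 ≈ 7.5266 μCi.

7.5 μCi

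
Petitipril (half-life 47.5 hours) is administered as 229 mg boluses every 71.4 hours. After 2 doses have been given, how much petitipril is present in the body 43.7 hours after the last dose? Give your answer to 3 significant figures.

164 mg

The 2 doses were given 115.1, 43.7 hours ago.
Total = 229·(1/2)^(115.1/47.5) + 229·(1/2)^(43.7/47.5)
      = 42.696 + 121.03 ≈ 163.73 mg.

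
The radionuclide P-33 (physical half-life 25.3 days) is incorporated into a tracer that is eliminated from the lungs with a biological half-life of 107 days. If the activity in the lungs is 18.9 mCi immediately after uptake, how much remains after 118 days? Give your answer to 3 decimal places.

0.347 mCi

1/t_eff = 1/t_phys + 1/t_biol = 1/25.3 + 1/107 = 0.048871 per day.
t_eff = 25.3 × 107 / (25.3 + 107) ≈ 20.462 days.
Remaining = 18.9 × (1/2)^(118/20.462) = 18.9 × (1/2)^5.7668 ≈ 0.34711 mCi.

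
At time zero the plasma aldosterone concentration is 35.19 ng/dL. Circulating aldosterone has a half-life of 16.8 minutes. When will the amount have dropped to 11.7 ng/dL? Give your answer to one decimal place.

Fraction remaining = 11.7/35.19 ≈ 0.33248.
n = log₂(35.19/11.7) = ln(3.0077)/ln 2 ≈ 1.5887 half-lives.
t = n × t½ = 1.5887 × 16.8 ≈ 26.689 minutes.

26.7 minutes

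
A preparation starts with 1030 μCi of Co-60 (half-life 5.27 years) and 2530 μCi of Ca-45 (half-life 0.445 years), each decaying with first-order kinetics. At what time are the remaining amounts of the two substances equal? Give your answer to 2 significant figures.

Set 1030·(1/2)^(t/5.27) = 2530·(1/2)^(t/0.445).
Taking log₂: log₂(1030/2530) = t·(1/5.27 − 1/0.445).
log₂(0.40711) = -1.2965; 1/5.27 − 1/0.445 = -2.0574.
t = -1.2965 / -2.0574 ≈ 0.63015 years.

0.63 years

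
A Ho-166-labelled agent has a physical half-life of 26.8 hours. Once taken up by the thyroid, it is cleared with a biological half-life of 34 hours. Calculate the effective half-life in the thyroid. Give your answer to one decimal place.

1/t_eff = 1/t_phys + 1/t_biol = 1/26.8 + 1/34 = 0.066725 per hour.
t_eff = 26.8 × 34 / (26.8 + 34) ≈ 14.987 hours.

15.0 hours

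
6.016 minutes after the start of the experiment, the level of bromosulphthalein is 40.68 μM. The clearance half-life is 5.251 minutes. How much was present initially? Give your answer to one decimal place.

90.0 μM

Number of half-lives elapsed: n = 6.016/5.251 ≈ 1.1457.
A₀ = A × 2^n = 40.68 × 2^1.1457 = 40.68 × 2.2125 ≈ 90.005 μM.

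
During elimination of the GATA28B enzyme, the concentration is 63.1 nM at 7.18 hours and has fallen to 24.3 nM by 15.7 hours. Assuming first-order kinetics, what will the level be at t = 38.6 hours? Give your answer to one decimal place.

Over Δt = 15.7 − 7.18 = 8.52 hours, the level fell by a factor of 63.1/24.3 ≈ 2.5967.
n = log₂(2.5967) ≈ 1.3767 half-lives, so t½ = 8.52/1.3767 ≈ 6.1888 hours.
From t = 15.7 to t = 38.6: 24.3 × (1/2)^((38.6−15.7)/6.1888) ≈ 1.8695 nM.

1.9 nM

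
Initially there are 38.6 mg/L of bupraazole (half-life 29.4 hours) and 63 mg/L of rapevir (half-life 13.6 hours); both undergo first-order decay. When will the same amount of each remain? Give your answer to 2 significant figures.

18 hours

Set 38.6·(1/2)^(t/29.4) = 63·(1/2)^(t/13.6).
Taking log₂: log₂(38.6/63) = t·(1/29.4 − 1/13.6).
log₂(0.6127) = -0.70675; 1/29.4 − 1/13.6 = -0.039516.
t = -0.70675 / -0.039516 ≈ 17.885 hours.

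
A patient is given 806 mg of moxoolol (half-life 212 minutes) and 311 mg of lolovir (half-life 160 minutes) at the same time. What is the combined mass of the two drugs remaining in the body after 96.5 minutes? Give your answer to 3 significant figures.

793 mg

moxoolol: 806 × (1/2)^(96.5/212) = 806 × (1/2)^0.45519 ≈ 587.91 mg.
lolovir: 311 × (1/2)^(96.5/160) = 311 × (1/2)^0.60313 ≈ 204.74 mg.
Total = 587.91 + 204.74 ≈ 792.65 mg.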